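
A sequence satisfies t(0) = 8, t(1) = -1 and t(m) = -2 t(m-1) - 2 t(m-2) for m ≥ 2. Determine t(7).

t(2) = -2(-1) - 2(8) = -14
t(3) = -2(-14) - 2(-1) = 30
t(4) = -2(30) - 2(-14) = -32
t(5) = -2(-32) - 2(30) = 4
t(6) = -2(4) - 2(-32) = 56
t(7) = -2(56) - 2(4) = -120

-120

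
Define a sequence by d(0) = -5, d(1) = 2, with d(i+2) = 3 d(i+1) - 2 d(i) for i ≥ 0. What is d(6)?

d(2) = 3·2 - 2·(-5) = 16
d(3) = 3·16 - 2·2 = 44
d(4) = 3·44 - 2·16 = 100
d(5) = 3·100 - 2·44 = 212
d(6) = 3·212 - 2·100 = 436

436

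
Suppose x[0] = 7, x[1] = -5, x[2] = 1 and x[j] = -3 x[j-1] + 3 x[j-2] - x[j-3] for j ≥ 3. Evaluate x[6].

x[3] = -3(1) + 3(-5) - 7 = -25
x[4] = -3(-25) + 3(1) - (-5) = 83
x[5] = -3(83) + 3(-25) - 1 = -325
x[6] = -3(-325) + 3(83) - (-25) = 1249

1249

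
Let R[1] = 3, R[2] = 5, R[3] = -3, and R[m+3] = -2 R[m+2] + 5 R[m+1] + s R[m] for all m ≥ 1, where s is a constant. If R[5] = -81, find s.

R[4] = 31 + 3s
R[5] = -77 - s
So -77 - s = -81, giving s = 4.

4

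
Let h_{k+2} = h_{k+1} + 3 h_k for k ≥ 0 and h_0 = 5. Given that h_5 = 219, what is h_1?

6

Let h_1 = y.
h_2 = 15 + y
h_3 = 15 + 4y
h_4 = 60 + 7y
h_5 = 105 + 19y
So 105 + 19y = 219, giving y = 6.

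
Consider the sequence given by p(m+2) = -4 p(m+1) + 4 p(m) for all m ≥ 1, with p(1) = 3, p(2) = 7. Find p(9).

p(3) = -4*7 + 4*3 = -16
p(4) = -4*(-16) + 4*7 = 92
p(5) = -4*92 + 4*(-16) = -432
p(6) = -4*(-432) + 4*92 = 2096
p(7) = -4*2096 + 4*(-432) = -10112
p(8) = -4*(-10112) + 4*2096 = 48832
p(9) = -4*48832 + 4*(-10112) = -235776

-235776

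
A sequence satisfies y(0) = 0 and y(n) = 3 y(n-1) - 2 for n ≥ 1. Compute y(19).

-1162261466

The fixed point is -2/(1 - 3) = 1, so y(n) - 1 = 3(y(n-1) - 1).
Hence y(n) = -1·3^n + 1.
y(19) = -1·3^{19} + 1 = -1·1162261467 + 1 = -1162261466.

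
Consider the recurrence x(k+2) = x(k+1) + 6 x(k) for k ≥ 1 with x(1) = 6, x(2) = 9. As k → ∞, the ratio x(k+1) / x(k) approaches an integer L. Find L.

3

The characteristic equation is r^2 - r - 6 = 0, which factors as (r - 3)(r + 2) = 0.
So the roots are 3 and -2. Since |3| > |-2| and the coefficient of 3^k is non-zero, the ratio tends to 3.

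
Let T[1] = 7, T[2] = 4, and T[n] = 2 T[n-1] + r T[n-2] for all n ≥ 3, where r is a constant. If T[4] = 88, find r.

4

T[3] = 8 + 7r
T[4] = 16 + 18r
So 16 + 18r = 88, giving r = 4.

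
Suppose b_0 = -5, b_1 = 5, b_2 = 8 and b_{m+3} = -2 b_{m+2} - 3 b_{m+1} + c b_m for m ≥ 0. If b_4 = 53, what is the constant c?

1

b_3 = -31 - 5c
b_4 = 38 + 15c
So 38 + 15c = 53, giving c = 1.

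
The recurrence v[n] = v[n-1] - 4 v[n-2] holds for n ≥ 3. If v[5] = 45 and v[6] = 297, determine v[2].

9

Rearranging, v[n-2] = (v[n] - v[n-1]) / -4.
v[4] = (297 - 45) / -4 = 252/-4 = -63
v[3] = (45 - (-63)) / -4 = 108/-4 = -27
v[2] = (-63 - (-27)) / -4 = -36/-4 = 9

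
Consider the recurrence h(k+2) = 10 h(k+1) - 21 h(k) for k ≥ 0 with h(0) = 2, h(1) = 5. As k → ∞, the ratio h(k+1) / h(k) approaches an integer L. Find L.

The characteristic equation is r^2 - 10r + 21 = 0, which factors as (r - 7)(r - 3) = 0.
So the roots are 7 and 3. Since |7| > |3| and the coefficient of 7^k is non-zero, the ratio tends to 7.

7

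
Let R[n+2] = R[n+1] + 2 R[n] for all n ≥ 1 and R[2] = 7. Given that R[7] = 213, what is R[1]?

Let R[1] = y.
R[3] = 7 + 2y
R[4] = 21 + 2y
R[5] = 35 + 6y
R[6] = 77 + 10y
R[7] = 147 + 22y
So 147 + 22y = 213, giving y = 3.

3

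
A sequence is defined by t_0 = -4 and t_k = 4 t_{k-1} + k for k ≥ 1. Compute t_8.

t_1 = 4*(-4) + 1 = -15
t_2 = 4*(-15) + 2 = -58
t_3 = 4*(-58) + 3 = -229
t_4 = 4*(-229) + 4 = -912
t_5 = 4*(-912) + 5 = -3643
t_6 = 4*(-3643) + 6 = -14566
t_7 = 4*(-14566) + 7 = -58257
t_8 = 4*(-58257) + 8 = -233020

-233020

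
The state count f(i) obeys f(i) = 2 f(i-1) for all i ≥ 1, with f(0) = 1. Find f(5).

32

f(1) = 2·1 = 2
f(2) = 2·2 = 4
f(3) = 2·4 = 8
f(4) = 2·8 = 16
f(5) = 2·16 = 32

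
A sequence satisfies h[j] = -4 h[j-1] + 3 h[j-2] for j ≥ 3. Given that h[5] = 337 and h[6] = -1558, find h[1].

9

Rearranging, h[j-2] = (h[j] + 4 h[j-1]) / 3.
h[4] = (-1558 + 4·337) / 3 = -210/3 = -70
h[3] = (337 + 4·(-70)) / 3 = 57/3 = 19
h[2] = (-70 + 4·19) / 3 = 6/3 = 2
h[1] = (19 + 4·2) / 3 = 27/3 = 9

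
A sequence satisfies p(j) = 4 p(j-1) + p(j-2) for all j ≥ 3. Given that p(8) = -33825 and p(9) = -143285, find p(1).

-5

Rearranging, p(j-2) = p(j) - 4 p(j-1).
p(7) = -143285 - 4(-33825) = -7985
p(6) = -33825 - 4(-7985) = -1885
p(5) = -7985 - 4(-1885) = -445
p(4) = -1885 - 4(-445) = -105
p(3) = -445 - 4(-105) = -25
p(2) = -105 - 4(-25) = -5
p(1) = -25 - 4(-5) = -5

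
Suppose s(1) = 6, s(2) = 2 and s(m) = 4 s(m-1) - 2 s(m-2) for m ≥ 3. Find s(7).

s(3) = 4(2) - 2(6) = -4
s(4) = 4(-4) - 2(2) = -20
s(5) = 4(-20) - 2(-4) = -72
s(6) = 4(-72) - 2(-20) = -248
s(7) = 4(-248) - 2(-72) = -848

-848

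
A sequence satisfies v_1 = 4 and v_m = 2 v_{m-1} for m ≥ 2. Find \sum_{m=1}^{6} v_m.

v_2 = 2·4 = 8
v_3 = 2·8 = 16
v_4 = 2·16 = 32
v_5 = 2·32 = 64
v_6 = 2·64 = 128
Sum = 4 + 8 + 16 + 32 + 64 + 128 = 252

252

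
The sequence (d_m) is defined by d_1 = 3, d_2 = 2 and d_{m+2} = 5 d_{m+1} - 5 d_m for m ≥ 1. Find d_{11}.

-368750

d_3 = 5*2 - 5*3 = -5
d_4 = 5*(-5) - 5*2 = -35
d_5 = 5*(-35) - 5*(-5) = -150
d_6 = 5*(-150) - 5*(-35) = -575
d_7 = 5*(-575) - 5*(-150) = -2125
d_8 = 5*(-2125) - 5*(-575) = -7750
d_9 = 5*(-7750) - 5*(-2125) = -28125
d_{10} = 5*(-28125) - 5*(-7750) = -101875
d_{11} = 5*(-101875) - 5*(-28125) = -368750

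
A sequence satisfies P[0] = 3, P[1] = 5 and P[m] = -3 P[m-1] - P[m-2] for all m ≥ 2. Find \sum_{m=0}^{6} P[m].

P[2] = -3*5 - 3 = -18
P[3] = -3*(-18) - 5 = 49
P[4] = -3*49 - (-18) = -129
P[5] = -3*(-129) - 49 = 338
P[6] = -3*338 - (-129) = -885
Sum = 3 + 5 + (-18) + 49 + (-129) + 338 + (-885) = -637

-637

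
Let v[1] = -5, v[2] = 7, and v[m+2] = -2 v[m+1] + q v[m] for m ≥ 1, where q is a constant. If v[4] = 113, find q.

5

v[3] = -14 - 5q
v[4] = 28 + 17q
So 28 + 17q = 113, giving q = 5.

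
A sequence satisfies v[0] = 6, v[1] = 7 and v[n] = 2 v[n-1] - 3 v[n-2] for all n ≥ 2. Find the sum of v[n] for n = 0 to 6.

v[2] = 2·7 - 3·6 = -4
v[3] = 2·(-4) - 3·7 = -29
v[4] = 2·(-29) - 3·(-4) = -46
v[5] = 2·(-46) - 3·(-29) = -5
v[6] = 2·(-5) - 3·(-46) = 128
Sum = 6 + 7 + (-4) + (-29) + (-46) + (-5) + 128 = 57

57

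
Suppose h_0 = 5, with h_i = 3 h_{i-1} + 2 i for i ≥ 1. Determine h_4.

521

h_1 = 3*5 + 2 = 17
h_2 = 3*17 + 4 = 55
h_3 = 3*55 + 6 = 171
h_4 = 3*171 + 8 = 521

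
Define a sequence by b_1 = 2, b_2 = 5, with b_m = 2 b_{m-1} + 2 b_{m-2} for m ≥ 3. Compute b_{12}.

b_3 = 2(5) + 2(2) = 14
b_4 = 2(14) + 2(5) = 38
b_5 = 2(38) + 2(14) = 104
b_6 = 2(104) + 2(38) = 284
b_7 = 2(284) + 2(104) = 776
b_8 = 2(776) + 2(284) = 2120
b_9 = 2(2120) + 2(776) = 5792
b_{10} = 2(5792) + 2(2120) = 15824
b_{11} = 2(15824) + 2(5792) = 43232
b_{12} = 2(43232) + 2(15824) = 118112

118112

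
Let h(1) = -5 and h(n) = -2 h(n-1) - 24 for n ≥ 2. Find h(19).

786424

The fixed point is -24/(1 + 2) = -8, so h(n) + 8 = -2(h(n-1) + 8).
Hence h(n) = 3·(-2)^{n-1} - 8.
h(19) = 3·(-2)^{18} - 8 = 3·262144 - 8 = 786424.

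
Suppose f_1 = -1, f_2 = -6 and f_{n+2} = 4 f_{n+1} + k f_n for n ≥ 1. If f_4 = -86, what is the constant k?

-1

f_3 = -24 - k
f_4 = -96 - 10k
So -96 - 10k = -86, giving k = -1.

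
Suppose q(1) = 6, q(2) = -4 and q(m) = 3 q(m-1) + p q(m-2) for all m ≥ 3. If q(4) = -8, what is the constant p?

2

q(3) = -12 + 6p
q(4) = -36 + 14p
So -36 + 14p = -8, giving p = 2.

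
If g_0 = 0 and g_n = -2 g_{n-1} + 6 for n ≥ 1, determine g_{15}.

65538

The fixed point is 6/(1 + 2) = 2, so g_n - 2 = -2(g_{n-1} - 2).
Hence g_n = -2·(-2)^n + 2.
g_{15} = -2·(-2)^{15} + 2 = -2·-32768 + 2 = 65538.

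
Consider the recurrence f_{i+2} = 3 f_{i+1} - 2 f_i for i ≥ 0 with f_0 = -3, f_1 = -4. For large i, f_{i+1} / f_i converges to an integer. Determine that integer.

2

The characteristic equation is r^2 - 3r + 2 = 0, which factors as (r - 2)(r - 1) = 0.
So the roots are 2 and 1. Since |2| > |1| and the coefficient of 2^i is non-zero, the ratio tends to 2.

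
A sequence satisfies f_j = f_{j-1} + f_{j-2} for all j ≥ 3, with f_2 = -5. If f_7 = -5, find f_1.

Let f_1 = y.
f_3 = -5 + y
f_4 = -10 + y
f_5 = -15 + 2y
f_6 = -25 + 3y
f_7 = -40 + 5y
So -40 + 5y = -5, giving y = 7.

7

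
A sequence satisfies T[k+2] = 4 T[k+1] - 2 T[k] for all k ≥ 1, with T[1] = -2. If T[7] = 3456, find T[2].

5

Let T[2] = w.
T[3] = 4 + 4w
T[4] = 16 + 14w
T[5] = 56 + 48w
T[6] = 192 + 164w
T[7] = 656 + 560w
So 656 + 560w = 3456, giving w = 5.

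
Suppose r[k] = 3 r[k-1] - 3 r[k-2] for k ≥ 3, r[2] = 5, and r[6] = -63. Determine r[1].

Let r[1] = w.
r[3] = 15 - 3w
r[4] = 30 - 9w
r[5] = 45 - 18w
r[6] = 45 - 27w
So 45 - 27w = -63, giving w = 4.

4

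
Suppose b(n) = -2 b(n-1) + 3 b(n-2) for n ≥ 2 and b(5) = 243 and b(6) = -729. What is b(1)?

Rearranging, b(n-2) = (b(n) + 2 b(n-1)) / 3.
b(4) = (-729 + 2(243)) / 3 = -243/3 = -81
b(3) = (243 + 2(-81)) / 3 = 81/3 = 27
b(2) = (-81 + 2(27)) / 3 = -27/3 = -9
b(1) = (27 + 2(-9)) / 3 = 9/3 = 3

3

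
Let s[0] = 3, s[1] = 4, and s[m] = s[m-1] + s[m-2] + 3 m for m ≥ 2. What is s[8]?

s[2] = 4 + 3 + 6 = 13
s[3] = 13 + 4 + 9 = 26
s[4] = 26 + 13 + 12 = 51
s[5] = 51 + 26 + 15 = 92
s[6] = 92 + 51 + 18 = 161
s[7] = 161 + 92 + 21 = 274
s[8] = 274 + 161 + 24 = 459

459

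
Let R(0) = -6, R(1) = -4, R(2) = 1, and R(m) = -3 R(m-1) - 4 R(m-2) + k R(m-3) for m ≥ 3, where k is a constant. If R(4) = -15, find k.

2

R(3) = 13 - 6k
R(4) = -43 + 14k
So -43 + 14k = -15, giving k = 2.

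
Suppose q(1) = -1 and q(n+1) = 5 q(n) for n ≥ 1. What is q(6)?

-3125

q(2) = 5·(-1) = -5
q(3) = 5·(-5) = -25
q(4) = 5·(-25) = -125
q(5) = 5·(-125) = -625
q(6) = 5·(-625) = -3125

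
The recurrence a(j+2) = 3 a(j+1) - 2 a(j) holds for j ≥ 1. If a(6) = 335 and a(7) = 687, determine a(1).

-6

Rearranging, a(j-2) = (a(j) - 3 a(j-1)) / -2.
a(5) = (687 - 3(335)) / -2 = -318/-2 = 159
a(4) = (335 - 3(159)) / -2 = -142/-2 = 71
a(3) = (159 - 3(71)) / -2 = -54/-2 = 27
a(2) = (71 - 3(27)) / -2 = -10/-2 = 5
a(1) = (27 - 3(5)) / -2 = 12/-2 = -6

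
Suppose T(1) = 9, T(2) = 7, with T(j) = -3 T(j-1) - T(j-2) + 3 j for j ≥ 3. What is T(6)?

T(3) = -3·7 - 9 + 9 = -21
T(4) = -3·(-21) - 7 + 12 = 68
T(5) = -3·68 - (-21) + 15 = -168
T(6) = -3·(-168) - 68 + 18 = 454

454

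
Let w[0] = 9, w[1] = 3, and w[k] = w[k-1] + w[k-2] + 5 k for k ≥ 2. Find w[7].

w[2] = 3 + 9 + 10 = 22
w[3] = 22 + 3 + 15 = 40
w[4] = 40 + 22 + 20 = 82
w[5] = 82 + 40 + 25 = 147
w[6] = 147 + 82 + 30 = 259
w[7] = 259 + 147 + 35 = 441

441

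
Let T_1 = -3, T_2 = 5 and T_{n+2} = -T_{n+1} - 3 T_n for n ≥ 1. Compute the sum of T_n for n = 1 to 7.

T_3 = -5 - 3·(-3) = 4
T_4 = -4 - 3·5 = -19
T_5 = -(-19) - 3·4 = 7
T_6 = -7 - 3·(-19) = 50
T_7 = -50 - 3·7 = -71
Sum = (-3) + 5 + 4 + (-19) + 7 + 50 + (-71) = -27

-27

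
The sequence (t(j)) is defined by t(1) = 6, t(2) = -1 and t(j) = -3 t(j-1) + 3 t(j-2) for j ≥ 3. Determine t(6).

t(3) = -3·(-1) + 3·6 = 21
t(4) = -3·21 + 3·(-1) = -66
t(5) = -3·(-66) + 3·21 = 261
t(6) = -3·261 + 3·(-66) = -981

-981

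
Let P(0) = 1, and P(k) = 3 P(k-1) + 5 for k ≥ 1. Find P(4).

281

P(1) = 3*1 + 5 = 8
P(2) = 3*8 + 5 = 29
P(3) = 3*29 + 5 = 92
P(4) = 3*92 + 5 = 281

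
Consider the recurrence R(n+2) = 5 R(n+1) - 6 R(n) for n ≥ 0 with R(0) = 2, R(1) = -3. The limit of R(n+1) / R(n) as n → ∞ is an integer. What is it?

The characteristic equation is r^2 - 5r + 6 = 0, which factors as (r - 3)(r - 2) = 0.
So the roots are 3 and 2. Since |3| > |2| and the coefficient of 3^n is non-zero, the ratio tends to 3.

3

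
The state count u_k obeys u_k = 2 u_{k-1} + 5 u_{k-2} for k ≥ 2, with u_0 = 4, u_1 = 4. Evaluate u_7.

11596

u_2 = 2·4 + 5·4 = 28
u_3 = 2·28 + 5·4 = 76
u_4 = 2·76 + 5·28 = 292
u_5 = 2·292 + 5·76 = 964
u_6 = 2·964 + 5·292 = 3388
u_7 = 2·3388 + 5·964 = 11596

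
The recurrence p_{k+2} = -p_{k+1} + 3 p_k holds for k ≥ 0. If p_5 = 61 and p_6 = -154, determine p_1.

1

Rearranging, p_{k-2} = (p_k + p_{k-1}) / 3.
p_4 = (-154 + 61) / 3 = -93/3 = -31
p_3 = (61 + (-31)) / 3 = 30/3 = 10
p_2 = (-31 + 10) / 3 = -21/3 = -7
p_1 = (10 + (-7)) / 3 = 3/3 = 1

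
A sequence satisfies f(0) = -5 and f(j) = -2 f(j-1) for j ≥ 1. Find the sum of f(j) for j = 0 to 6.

-215

f(1) = -2·(-5) = 10
f(2) = -2·10 = -20
f(3) = -2·(-20) = 40
f(4) = -2·40 = -80
f(5) = -2·(-80) = 160
f(6) = -2·160 = -320
Sum = (-5) + 10 + (-20) + 40 + (-80) + 160 + (-320) = -215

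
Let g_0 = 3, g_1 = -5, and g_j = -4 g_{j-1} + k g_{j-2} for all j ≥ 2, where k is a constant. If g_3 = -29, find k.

g_2 = 20 + 3k
g_3 = -80 - 17k
So -80 - 17k = -29, giving k = -3.

-3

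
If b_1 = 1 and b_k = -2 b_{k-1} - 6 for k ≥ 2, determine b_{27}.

201326590

The fixed point is -6/(1 + 2) = -2, so b_k + 2 = -2(b_{k-1} + 2).
Hence b_k = 3·(-2)^{k-1} - 2.
b_{27} = 3·(-2)^{26} - 2 = 3·67108864 - 2 = 201326590.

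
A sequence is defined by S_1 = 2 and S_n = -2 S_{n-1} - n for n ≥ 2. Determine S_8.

-330

S_2 = -2(2) - 2 = -6
S_3 = -2(-6) - 3 = 9
S_4 = -2(9) - 4 = -22
S_5 = -2(-22) - 5 = 39
S_6 = -2(39) - 6 = -84
S_7 = -2(-84) - 7 = 161
S_8 = -2(161) - 8 = -330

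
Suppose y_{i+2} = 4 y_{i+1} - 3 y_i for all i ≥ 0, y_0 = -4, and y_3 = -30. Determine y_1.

-6

Let y_1 = v.
y_2 = 12 + 4v
y_3 = 48 + 13v
So 48 + 13v = -30, giving v = -6.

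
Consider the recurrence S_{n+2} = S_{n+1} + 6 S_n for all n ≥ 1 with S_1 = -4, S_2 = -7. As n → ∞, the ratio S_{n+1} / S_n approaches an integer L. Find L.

The characteristic equation is r^2 - r - 6 = 0, which factors as (r - 3)(r + 2) = 0.
So the roots are 3 and -2. Since |3| > |-2| and the coefficient of 3^n is non-zero, the ratio tends to 3.

3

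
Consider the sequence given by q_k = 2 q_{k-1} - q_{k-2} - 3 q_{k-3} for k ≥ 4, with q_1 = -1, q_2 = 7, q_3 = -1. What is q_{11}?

1066

q_4 = 2(-1) - 7 - 3(-1) = -6
q_5 = 2(-6) - (-1) - 3(7) = -32
q_6 = 2(-32) - (-6) - 3(-1) = -55
q_7 = 2(-55) - (-32) - 3(-6) = -60
q_8 = 2(-60) - (-55) - 3(-32) = 31
q_9 = 2(31) - (-60) - 3(-55) = 287
q_{10} = 2(287) - 31 - 3(-60) = 723
q_{11} = 2(723) - 287 - 3(31) = 1066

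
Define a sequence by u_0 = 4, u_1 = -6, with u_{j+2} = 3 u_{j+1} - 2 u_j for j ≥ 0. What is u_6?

-626

u_2 = 3·(-6) - 2·4 = -26
u_3 = 3·(-26) - 2·(-6) = -66
u_4 = 3·(-66) - 2·(-26) = -146
u_5 = 3·(-146) - 2·(-66) = -306
u_6 = 3·(-306) - 2·(-146) = -626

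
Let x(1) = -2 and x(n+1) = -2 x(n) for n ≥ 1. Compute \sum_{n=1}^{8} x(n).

x(2) = -2*(-2) = 4
x(3) = -2*4 = -8
x(4) = -2*(-8) = 16
x(5) = -2*16 = -32
x(6) = -2*(-32) = 64
x(7) = -2*64 = -128
x(8) = -2*(-128) = 256
Sum = (-2) + 4 + (-8) + 16 + (-32) + 64 + (-128) + 256 = 170

170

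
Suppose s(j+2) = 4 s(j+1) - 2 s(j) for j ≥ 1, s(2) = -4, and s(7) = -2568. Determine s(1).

Let s(1) = v.
s(3) = -16 - 2v
s(4) = -56 - 8v
s(5) = -192 - 28v
s(6) = -656 - 96v
s(7) = -2240 - 328v
So -2240 - 328v = -2568, giving v = 1.

1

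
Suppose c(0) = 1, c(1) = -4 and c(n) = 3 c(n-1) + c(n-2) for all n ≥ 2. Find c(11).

c(2) = 3·(-4) + 1 = -11
c(3) = 3·(-11) + (-4) = -37
c(4) = 3·(-37) + (-11) = -122
c(5) = 3·(-122) + (-37) = -403
c(6) = 3·(-403) + (-122) = -1331
c(7) = 3·(-1331) + (-403) = -4396
c(8) = 3·(-4396) + (-1331) = -14519
c(9) = 3·(-14519) + (-4396) = -47953
c(10) = 3·(-47953) + (-14519) = -158378
c(11) = 3·(-158378) + (-47953) = -523087

-523087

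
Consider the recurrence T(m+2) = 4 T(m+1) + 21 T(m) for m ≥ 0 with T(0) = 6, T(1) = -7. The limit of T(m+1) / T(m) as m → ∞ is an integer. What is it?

The characteristic equation is r^2 - 4r - 21 = 0, which factors as (r - 7)(r + 3) = 0.
So the roots are 7 and -3. Since |7| > |-3| and the coefficient of 7^m is non-zero, the ratio tends to 7.

7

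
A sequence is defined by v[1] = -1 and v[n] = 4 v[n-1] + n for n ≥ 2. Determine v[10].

-58258

v[2] = 4(-1) + 2 = -2
v[3] = 4(-2) + 3 = -5
v[4] = 4(-5) + 4 = -16
v[5] = 4(-16) + 5 = -59
v[6] = 4(-59) + 6 = -230
v[7] = 4(-230) + 7 = -913
v[8] = 4(-913) + 8 = -3644
v[9] = 4(-3644) + 9 = -14567
v[10] = 4(-14567) + 10 = -58258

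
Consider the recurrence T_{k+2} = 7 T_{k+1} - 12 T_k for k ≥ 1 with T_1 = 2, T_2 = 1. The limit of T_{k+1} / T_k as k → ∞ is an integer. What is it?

4

The characteristic equation is r^2 - 7r + 12 = 0, which factors as (r - 4)(r - 3) = 0.
So the roots are 4 and 3. Since |4| > |3| and the coefficient of 4^k is non-zero, the ratio tends to 4.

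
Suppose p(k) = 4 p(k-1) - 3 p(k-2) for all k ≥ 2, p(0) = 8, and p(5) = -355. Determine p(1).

5

Let p(1) = x.
p(2) = -24 + 4x
p(3) = -96 + 13x
p(4) = -312 + 40x
p(5) = -960 + 121x
So -960 + 121x = -355, giving x = 5.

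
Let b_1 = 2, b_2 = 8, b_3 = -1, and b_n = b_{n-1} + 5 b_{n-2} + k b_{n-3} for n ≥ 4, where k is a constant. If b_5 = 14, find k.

-2

b_4 = 39 + 2k
b_5 = 34 + 10k
So 34 + 10k = 14, giving k = -2.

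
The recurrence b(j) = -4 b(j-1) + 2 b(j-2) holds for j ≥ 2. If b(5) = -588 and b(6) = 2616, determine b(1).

-3

Rearranging, b(j-2) = (b(j) + 4 b(j-1)) / 2.
b(4) = (2616 + 4(-588)) / 2 = 264/2 = 132
b(3) = (-588 + 4(132)) / 2 = -60/2 = -30
b(2) = (132 + 4(-30)) / 2 = 12/2 = 6
b(1) = (-30 + 4(6)) / 2 = -6/2 = -3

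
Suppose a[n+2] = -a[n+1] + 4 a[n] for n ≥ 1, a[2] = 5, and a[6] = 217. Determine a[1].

Let a[1] = v.
a[3] = -5 + 4v
a[4] = 25 - 4v
a[5] = -45 + 20v
a[6] = 145 - 36v
So 145 - 36v = 217, giving v = -2.

-2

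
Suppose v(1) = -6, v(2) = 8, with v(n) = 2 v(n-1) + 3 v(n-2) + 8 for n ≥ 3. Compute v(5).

v(3) = 2(8) + 3(-6) + 8 = 6
v(4) = 2(6) + 3(8) + 8 = 44
v(5) = 2(44) + 3(6) + 8 = 114

114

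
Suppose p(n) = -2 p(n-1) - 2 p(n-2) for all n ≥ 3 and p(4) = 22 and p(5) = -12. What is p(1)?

Rearranging, p(n-2) = (p(n) + 2 p(n-1)) / -2.
p(3) = (-12 + 2*22) / -2 = 32/-2 = -16
p(2) = (22 + 2*(-16)) / -2 = -10/-2 = 5
p(1) = (-16 + 2*5) / -2 = -6/-2 = 3

3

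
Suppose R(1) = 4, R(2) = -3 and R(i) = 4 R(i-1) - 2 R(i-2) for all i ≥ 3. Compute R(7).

R(3) = 4(-3) - 2(4) = -20
R(4) = 4(-20) - 2(-3) = -74
R(5) = 4(-74) - 2(-20) = -256
R(6) = 4(-256) - 2(-74) = -876
R(7) = 4(-876) - 2(-256) = -2992

-2992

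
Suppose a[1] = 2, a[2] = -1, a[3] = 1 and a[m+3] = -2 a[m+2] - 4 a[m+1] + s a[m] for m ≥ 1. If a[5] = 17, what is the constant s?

a[4] = 2 + 2s
a[5] = -8 - 5s
So -8 - 5s = 17, giving s = -5.

-5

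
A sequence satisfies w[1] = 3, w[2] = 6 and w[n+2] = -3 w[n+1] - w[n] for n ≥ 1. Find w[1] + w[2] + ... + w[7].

w[3] = -3(6) - 3 = -21
w[4] = -3(-21) - 6 = 57
w[5] = -3(57) - (-21) = -150
w[6] = -3(-150) - 57 = 393
w[7] = -3(393) - (-150) = -1029
Sum = 3 + 6 + (-21) + 57 + (-150) + 393 + (-1029) = -741

-741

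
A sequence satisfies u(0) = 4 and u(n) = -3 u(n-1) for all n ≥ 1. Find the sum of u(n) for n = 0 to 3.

u(1) = -3*4 = -12
u(2) = -3*(-12) = 36
u(3) = -3*36 = -108
Sum = 4 + (-12) + 36 + (-108) = -80

-80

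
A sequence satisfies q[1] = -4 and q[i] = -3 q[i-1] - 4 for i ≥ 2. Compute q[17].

-129140164

The fixed point is -4/(1 + 3) = -1, so q[i] + 1 = -3(q[i-1] + 1).
Hence q[i] = -3·(-3)^{i-1} - 1.
q[17] = -3·(-3)^{16} - 1 = -3·43046721 - 1 = -129140164.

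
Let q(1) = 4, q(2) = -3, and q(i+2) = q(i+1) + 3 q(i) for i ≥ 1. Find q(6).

27

q(3) = (-3) + 3*4 = 9
q(4) = 9 + 3*(-3) = 0
q(5) = 0 + 3*9 = 27
q(6) = 27 + 3*0 = 27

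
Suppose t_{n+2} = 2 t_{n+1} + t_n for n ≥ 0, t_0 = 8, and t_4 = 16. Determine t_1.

-2

Let t_1 = y.
t_2 = 8 + 2y
t_3 = 16 + 5y
t_4 = 40 + 12y
So 40 + 12y = 16, giving y = -2.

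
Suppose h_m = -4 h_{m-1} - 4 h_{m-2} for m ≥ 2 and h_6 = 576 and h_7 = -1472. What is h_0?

-6

Rearranging, h_{m-2} = (h_m + 4 h_{m-1}) / -4.
h_5 = (-1472 + 4*576) / -4 = 832/-4 = -208
h_4 = (576 + 4*(-208)) / -4 = -256/-4 = 64
h_3 = (-208 + 4*64) / -4 = 48/-4 = -12
h_2 = (64 + 4*(-12)) / -4 = 16/-4 = -4
h_1 = (-12 + 4*(-4)) / -4 = -28/-4 = 7
h_0 = (-4 + 4*7) / -4 = 24/-4 = -6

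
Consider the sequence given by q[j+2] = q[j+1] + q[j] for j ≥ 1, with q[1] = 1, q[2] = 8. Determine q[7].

69

q[3] = 8 + 1 = 9
q[4] = 9 + 8 = 17
q[5] = 17 + 9 = 26
q[6] = 26 + 17 = 43
q[7] = 43 + 26 = 69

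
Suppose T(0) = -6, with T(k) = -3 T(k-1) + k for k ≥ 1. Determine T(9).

121791

T(1) = -3(-6) + 1 = 19
T(2) = -3(19) + 2 = -55
T(3) = -3(-55) + 3 = 168
T(4) = -3(168) + 4 = -500
T(5) = -3(-500) + 5 = 1505
T(6) = -3(1505) + 6 = -4509
T(7) = -3(-4509) + 7 = 13534
T(8) = -3(13534) + 8 = -40594
T(9) = -3(-40594) + 9 = 121791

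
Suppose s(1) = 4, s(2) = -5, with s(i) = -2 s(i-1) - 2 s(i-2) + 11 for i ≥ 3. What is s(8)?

s(3) = -2*(-5) - 2*4 + 11 = 13
s(4) = -2*13 - 2*(-5) + 11 = -5
s(5) = -2*(-5) - 2*13 + 11 = -5
s(6) = -2*(-5) - 2*(-5) + 11 = 31
s(7) = -2*31 - 2*(-5) + 11 = -41
s(8) = -2*(-41) - 2*31 + 11 = 31

31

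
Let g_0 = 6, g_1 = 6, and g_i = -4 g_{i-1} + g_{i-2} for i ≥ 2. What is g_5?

1398

g_2 = -4*6 + 6 = -18
g_3 = -4*(-18) + 6 = 78
g_4 = -4*78 + (-18) = -330
g_5 = -4*(-330) + 78 = 1398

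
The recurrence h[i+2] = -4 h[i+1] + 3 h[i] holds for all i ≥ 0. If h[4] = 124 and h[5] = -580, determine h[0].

Rearranging, h[i-2] = (h[i] + 4 h[i-1]) / 3.
h[3] = (-580 + 4·124) / 3 = -84/3 = -28
h[2] = (124 + 4·(-28)) / 3 = 12/3 = 4
h[1] = (-28 + 4·4) / 3 = -12/3 = -4
h[0] = (4 + 4·(-4)) / 3 = -12/3 = -4

-4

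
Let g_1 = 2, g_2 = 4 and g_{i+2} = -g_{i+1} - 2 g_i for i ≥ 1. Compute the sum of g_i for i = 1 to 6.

g_3 = -4 - 2(2) = -8
g_4 = -(-8) - 2(4) = 0
g_5 = -0 - 2(-8) = 16
g_6 = -16 - 2(0) = -16
Sum = 2 + 4 + (-8) + 0 + 16 + (-16) = -2

-2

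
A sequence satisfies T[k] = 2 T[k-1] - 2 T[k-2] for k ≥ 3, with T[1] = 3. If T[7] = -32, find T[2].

Let T[2] = x.
T[3] = -6 + 2x
T[4] = -12 + 2x
T[5] = -12
T[6] = -4x
T[7] = 24 - 8x
So 24 - 8x = -32, giving x = 7.

7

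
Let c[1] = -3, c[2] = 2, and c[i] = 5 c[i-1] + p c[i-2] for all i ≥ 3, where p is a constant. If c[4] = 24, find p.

2

c[3] = 10 - 3p
c[4] = 50 - 13p
So 50 - 13p = 24, giving p = 2.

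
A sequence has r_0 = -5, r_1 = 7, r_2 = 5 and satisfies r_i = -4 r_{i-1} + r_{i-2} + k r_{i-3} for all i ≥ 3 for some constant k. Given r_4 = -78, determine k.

-5

r_3 = -13 - 5k
r_4 = 57 + 27k
So 57 + 27k = -78, giving k = -5.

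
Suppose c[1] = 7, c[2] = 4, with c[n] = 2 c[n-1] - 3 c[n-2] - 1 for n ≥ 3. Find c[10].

c[3] = 2(4) - 3(7) - 1 = -14
c[4] = 2(-14) - 3(4) - 1 = -41
c[5] = 2(-41) - 3(-14) - 1 = -41
c[6] = 2(-41) - 3(-41) - 1 = 40
c[7] = 2(40) - 3(-41) - 1 = 202
c[8] = 2(202) - 3(40) - 1 = 283
c[9] = 2(283) - 3(202) - 1 = -41
c[10] = 2(-41) - 3(283) - 1 = -932

-932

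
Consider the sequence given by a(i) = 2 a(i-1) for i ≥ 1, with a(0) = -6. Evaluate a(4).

-96

a(1) = 2·(-6) = -12
a(2) = 2·(-12) = -24
a(3) = 2·(-24) = -48
a(4) = 2·(-48) = -96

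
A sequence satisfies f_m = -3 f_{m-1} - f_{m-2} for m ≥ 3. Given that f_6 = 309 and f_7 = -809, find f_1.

Rearranging, f_{m-2} = -(f_m + 3 f_{m-1}).
f_5 = -(-809 + 3(309)) = -118
f_4 = -(309 + 3(-118)) = 45
f_3 = -(-118 + 3(45)) = -17
f_2 = -(45 + 3(-17)) = 6
f_1 = -(-17 + 3(6)) = -1

-1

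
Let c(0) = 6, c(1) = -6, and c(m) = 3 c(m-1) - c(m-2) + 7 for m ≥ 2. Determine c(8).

-3921

c(2) = 3(-6) - 6 + 7 = -17
c(3) = 3(-17) - (-6) + 7 = -38
c(4) = 3(-38) - (-17) + 7 = -90
c(5) = 3(-90) - (-38) + 7 = -225
c(6) = 3(-225) - (-90) + 7 = -578
c(7) = 3(-578) - (-225) + 7 = -1502
c(8) = 3(-1502) - (-578) + 7 = -3921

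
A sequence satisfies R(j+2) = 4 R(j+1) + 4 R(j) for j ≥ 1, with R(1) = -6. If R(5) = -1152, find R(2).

-7

Let R(2) = y.
R(3) = -24 + 4y
R(4) = -96 + 20y
R(5) = -480 + 96y
So -480 + 96y = -1152, giving y = -7.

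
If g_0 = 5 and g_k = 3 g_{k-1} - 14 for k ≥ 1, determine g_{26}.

-5083731656651

The fixed point is -14/(1 - 3) = 7, so g_k - 7 = 3(g_{k-1} - 7).
Hence g_k = -2·3^k + 7.
g_{26} = -2·3^{26} + 7 = -2·2541865828329 + 7 = -5083731656651.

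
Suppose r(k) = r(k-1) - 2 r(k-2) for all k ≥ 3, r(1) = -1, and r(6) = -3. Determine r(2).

-3

Let r(2) = w.
r(3) = 2 + w
r(4) = 2 - w
r(5) = -2 - 3w
r(6) = -6 - w
So -6 - w = -3, giving w = -3.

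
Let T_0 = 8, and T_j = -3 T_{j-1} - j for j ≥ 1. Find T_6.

T_1 = -3*8 - 1 = -25
T_2 = -3*(-25) - 2 = 73
T_3 = -3*73 - 3 = -222
T_4 = -3*(-222) - 4 = 662
T_5 = -3*662 - 5 = -1991
T_6 = -3*(-1991) - 6 = 5967

5967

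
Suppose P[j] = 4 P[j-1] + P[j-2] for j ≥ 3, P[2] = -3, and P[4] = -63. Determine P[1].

-3

Let P[1] = w.
P[3] = -12 + w
P[4] = -51 + 4w
So -51 + 4w = -63, giving w = -3.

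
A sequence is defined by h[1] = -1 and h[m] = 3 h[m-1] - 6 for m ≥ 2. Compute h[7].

h[2] = 3*(-1) - 6 = -9
h[3] = 3*(-9) - 6 = -33
h[4] = 3*(-33) - 6 = -105
h[5] = 3*(-105) - 6 = -321
h[6] = 3*(-321) - 6 = -969
h[7] = 3*(-969) - 6 = -2913

-2913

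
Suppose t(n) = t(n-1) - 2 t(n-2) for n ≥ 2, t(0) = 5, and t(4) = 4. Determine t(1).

2

Let t(1) = x.
t(2) = -10 + x
t(3) = -10 - x
t(4) = 10 - 3x
So 10 - 3x = 4, giving x = 2.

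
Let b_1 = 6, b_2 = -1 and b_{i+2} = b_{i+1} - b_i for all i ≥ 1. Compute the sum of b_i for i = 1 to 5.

-7

b_3 = (-1) - 6 = -7
b_4 = (-7) - (-1) = -6
b_5 = (-6) - (-7) = 1
Sum = 6 + (-1) + (-7) + (-6) + 1 = -7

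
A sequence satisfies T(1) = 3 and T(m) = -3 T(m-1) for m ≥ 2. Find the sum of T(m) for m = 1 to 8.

T(2) = -3·3 = -9
T(3) = -3·(-9) = 27
T(4) = -3·27 = -81
T(5) = -3·(-81) = 243
T(6) = -3·243 = -729
T(7) = -3·(-729) = 2187
T(8) = -3·2187 = -6561
Sum = 3 + (-9) + 27 + (-81) + 243 + (-729) + 2187 + (-6561) = -4920

-4920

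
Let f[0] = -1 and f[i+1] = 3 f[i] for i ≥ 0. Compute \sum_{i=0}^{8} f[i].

-9841

f[1] = 3(-1) = -3
f[2] = 3(-3) = -9
f[3] = 3(-9) = -27
f[4] = 3(-27) = -81
f[5] = 3(-81) = -243
f[6] = 3(-243) = -729
f[7] = 3(-729) = -2187
f[8] = 3(-2187) = -6561
Sum = (-1) + (-3) + (-9) + (-27) + (-81) + (-243) + (-729) + (-2187) + (-6561) = -9841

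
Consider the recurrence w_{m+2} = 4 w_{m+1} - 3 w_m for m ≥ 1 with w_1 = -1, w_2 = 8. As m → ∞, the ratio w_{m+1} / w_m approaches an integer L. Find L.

3

The characteristic equation is r^2 - 4r + 3 = 0, which factors as (r - 3)(r - 1) = 0.
So the roots are 3 and 1. Since |3| > |1| and the coefficient of 3^m is non-zero, the ratio tends to 3.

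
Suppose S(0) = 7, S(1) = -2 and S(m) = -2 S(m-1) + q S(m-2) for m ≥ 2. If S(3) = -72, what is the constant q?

S(2) = 4 + 7q
S(3) = -8 - 16q
So -8 - 16q = -72, giving q = 4.

4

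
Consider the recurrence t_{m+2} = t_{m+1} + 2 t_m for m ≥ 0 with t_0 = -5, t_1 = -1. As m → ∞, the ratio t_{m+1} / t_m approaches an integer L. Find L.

2

The characteristic equation is r^2 - r - 2 = 0, which factors as (r - 2)(r + 1) = 0.
So the roots are 2 and -1. Since |2| > |-1| and the coefficient of 2^m is non-zero, the ratio tends to 2.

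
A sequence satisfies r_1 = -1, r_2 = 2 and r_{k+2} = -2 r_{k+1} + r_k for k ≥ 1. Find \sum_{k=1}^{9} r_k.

r_3 = -2*2 + (-1) = -5
r_4 = -2*(-5) + 2 = 12
r_5 = -2*12 + (-5) = -29
r_6 = -2*(-29) + 12 = 70
r_7 = -2*70 + (-29) = -169
r_8 = -2*(-169) + 70 = 408
r_9 = -2*408 + (-169) = -985
Sum = (-1) + 2 + (-5) + 12 + (-29) + 70 + (-169) + 408 + (-985) = -697

-697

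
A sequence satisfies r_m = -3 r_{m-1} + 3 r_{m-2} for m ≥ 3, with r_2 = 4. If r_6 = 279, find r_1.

Let r_1 = y.
r_3 = -12 + 3y
r_4 = 48 - 9y
r_5 = -180 + 36y
r_6 = 684 - 135y
So 684 - 135y = 279, giving y = 3.

3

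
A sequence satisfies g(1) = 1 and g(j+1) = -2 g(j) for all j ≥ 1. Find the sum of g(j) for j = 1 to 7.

43

g(2) = -2(1) = -2
g(3) = -2(-2) = 4
g(4) = -2(4) = -8
g(5) = -2(-8) = 16
g(6) = -2(16) = -32
g(7) = -2(-32) = 64
Sum = 1 + (-2) + 4 + (-8) + 16 + (-32) + 64 = 43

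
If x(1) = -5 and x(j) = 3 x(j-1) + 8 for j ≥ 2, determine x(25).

-282429536485

The fixed point is 8/(1 - 3) = -4, so x(j) + 4 = 3(x(j-1) + 4).
Hence x(j) = -1·3^{j-1} - 4.
x(25) = -1·3^{24} - 4 = -1·282429536481 - 4 = -282429536485.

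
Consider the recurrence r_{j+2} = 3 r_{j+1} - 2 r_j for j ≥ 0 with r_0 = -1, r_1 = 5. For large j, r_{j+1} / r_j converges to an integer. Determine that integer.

2

The characteristic equation is r^2 - 3r + 2 = 0, which factors as (r - 2)(r - 1) = 0.
So the roots are 2 and 1. Since |2| > |1| and the coefficient of 2^j is non-zero, the ratio tends to 2.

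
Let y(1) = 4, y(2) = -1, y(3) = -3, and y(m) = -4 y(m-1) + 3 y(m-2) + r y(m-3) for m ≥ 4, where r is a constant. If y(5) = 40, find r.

y(4) = 9 + 4r
y(5) = -45 - 17r
So -45 - 17r = 40, giving r = -5.

-5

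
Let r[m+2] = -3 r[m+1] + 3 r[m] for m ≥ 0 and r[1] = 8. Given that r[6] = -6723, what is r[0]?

Let r[0] = z.
r[2] = -24 + 3z
r[3] = 96 - 9z
r[4] = -360 + 36z
r[5] = 1368 - 135z
r[6] = -5184 + 513z
So -5184 + 513z = -6723, giving z = -3.

-3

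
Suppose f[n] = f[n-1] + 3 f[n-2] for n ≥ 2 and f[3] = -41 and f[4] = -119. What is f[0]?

Rearranging, f[n-2] = (f[n] - f[n-1]) / 3.
f[2] = (-119 - (-41)) / 3 = -78/3 = -26
f[1] = (-41 - (-26)) / 3 = -15/3 = -5
f[0] = (-26 - (-5)) / 3 = -21/3 = -7

-7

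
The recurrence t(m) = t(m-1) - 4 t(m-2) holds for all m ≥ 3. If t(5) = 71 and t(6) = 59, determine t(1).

3

Rearranging, t(m-2) = (t(m) - t(m-1)) / -4.
t(4) = (59 - 71) / -4 = -12/-4 = 3
t(3) = (71 - 3) / -4 = 68/-4 = -17
t(2) = (3 - (-17)) / -4 = 20/-4 = -5
t(1) = (-17 - (-5)) / -4 = -12/-4 = 3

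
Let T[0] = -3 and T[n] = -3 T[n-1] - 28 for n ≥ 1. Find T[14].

The fixed point is -28/(1 + 3) = -7, so T[n] + 7 = -3(T[n-1] + 7).
Hence T[n] = 4·(-3)^n - 7.
T[14] = 4·(-3)^{14} - 7 = 4·4782969 - 7 = 19131869.

19131869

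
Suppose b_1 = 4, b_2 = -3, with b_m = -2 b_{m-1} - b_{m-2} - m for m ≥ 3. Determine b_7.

-11

b_3 = -2*(-3) - 4 - 3 = -1
b_4 = -2*(-1) - (-3) - 4 = 1
b_5 = -2*1 - (-1) - 5 = -6
b_6 = -2*(-6) - 1 - 6 = 5
b_7 = -2*5 - (-6) - 7 = -11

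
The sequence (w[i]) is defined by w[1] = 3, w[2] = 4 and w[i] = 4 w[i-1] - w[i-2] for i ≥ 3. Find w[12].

w[3] = 4(4) - 3 = 13
w[4] = 4(13) - 4 = 48
w[5] = 4(48) - 13 = 179
w[6] = 4(179) - 48 = 668
w[7] = 4(668) - 179 = 2493
w[8] = 4(2493) - 668 = 9304
w[9] = 4(9304) - 2493 = 34723
w[10] = 4(34723) - 9304 = 129588
w[11] = 4(129588) - 34723 = 483629
w[12] = 4(483629) - 129588 = 1804928

1804928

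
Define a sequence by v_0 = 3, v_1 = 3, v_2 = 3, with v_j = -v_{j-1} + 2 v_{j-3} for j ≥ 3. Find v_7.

v_3 = -3 + 2*3 = 3
v_4 = -3 + 2*3 = 3
v_5 = -3 + 2*3 = 3
v_6 = -3 + 2*3 = 3
v_7 = -3 + 2*3 = 3

3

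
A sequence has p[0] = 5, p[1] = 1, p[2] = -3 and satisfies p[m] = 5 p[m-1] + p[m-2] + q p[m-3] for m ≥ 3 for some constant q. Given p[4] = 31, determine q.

p[3] = -14 + 5q
p[4] = -73 + 26q
So -73 + 26q = 31, giving q = 4.

4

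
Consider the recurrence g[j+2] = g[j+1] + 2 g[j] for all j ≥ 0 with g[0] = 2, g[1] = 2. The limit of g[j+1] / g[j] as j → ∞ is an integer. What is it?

2

The characteristic equation is r^2 - r - 2 = 0, which factors as (r - 2)(r + 1) = 0.
So the roots are 2 and -1. Since |2| > |-1| and the coefficient of 2^j is non-zero, the ratio tends to 2.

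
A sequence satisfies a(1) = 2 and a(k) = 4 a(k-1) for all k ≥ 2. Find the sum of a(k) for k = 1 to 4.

a(2) = 4(2) = 8
a(3) = 4(8) = 32
a(4) = 4(32) = 128
Sum = 2 + 8 + 32 + 128 = 170

170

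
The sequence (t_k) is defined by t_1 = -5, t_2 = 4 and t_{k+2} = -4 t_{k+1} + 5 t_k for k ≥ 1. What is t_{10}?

2929684

t_3 = -4*4 + 5*(-5) = -41
t_4 = -4*(-41) + 5*4 = 184
t_5 = -4*184 + 5*(-41) = -941
t_6 = -4*(-941) + 5*184 = 4684
t_7 = -4*4684 + 5*(-941) = -23441
t_8 = -4*(-23441) + 5*4684 = 117184
t_9 = -4*117184 + 5*(-23441) = -585941
t_{10} = -4*(-585941) + 5*117184 = 2929684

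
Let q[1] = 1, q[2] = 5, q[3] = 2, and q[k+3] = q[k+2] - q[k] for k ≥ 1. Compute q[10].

q[4] = 2 - 1 = 1
q[5] = 1 - 5 = -4
q[6] = (-4) - 2 = -6
q[7] = (-6) - 1 = -7
q[8] = (-7) - (-4) = -3
q[9] = (-3) - (-6) = 3
q[10] = 3 - (-7) = 10

10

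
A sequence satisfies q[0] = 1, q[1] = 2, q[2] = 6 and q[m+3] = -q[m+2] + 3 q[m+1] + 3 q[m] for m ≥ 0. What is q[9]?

q[3] = -6 + 3*2 + 3*1 = 3
q[4] = -3 + 3*6 + 3*2 = 21
q[5] = -21 + 3*3 + 3*6 = 6
q[6] = -6 + 3*21 + 3*3 = 66
q[7] = -66 + 3*6 + 3*21 = 15
q[8] = -15 + 3*66 + 3*6 = 201
q[9] = -201 + 3*15 + 3*66 = 42

42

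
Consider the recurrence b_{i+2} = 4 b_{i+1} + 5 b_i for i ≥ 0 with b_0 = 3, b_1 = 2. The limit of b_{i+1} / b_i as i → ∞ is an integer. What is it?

5

The characteristic equation is r^2 - 4r - 5 = 0, which factors as (r - 5)(r + 1) = 0.
So the roots are 5 and -1. Since |5| > |-1| and the coefficient of 5^i is non-zero, the ratio tends to 5.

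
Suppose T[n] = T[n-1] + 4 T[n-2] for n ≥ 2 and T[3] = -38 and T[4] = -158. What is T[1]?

-2

Rearranging, T[n-2] = (T[n] - T[n-1]) / 4.
T[2] = (-158 - (-38)) / 4 = -120/4 = -30
T[1] = (-38 - (-30)) / 4 = -8/4 = -2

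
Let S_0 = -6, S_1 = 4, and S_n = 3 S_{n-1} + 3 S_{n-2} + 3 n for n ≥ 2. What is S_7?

4386

S_2 = 3*4 + 3*(-6) + 6 = 0
S_3 = 3*0 + 3*4 + 9 = 21
S_4 = 3*21 + 3*0 + 12 = 75
S_5 = 3*75 + 3*21 + 15 = 303
S_6 = 3*303 + 3*75 + 18 = 1152
S_7 = 3*1152 + 3*303 + 21 = 4386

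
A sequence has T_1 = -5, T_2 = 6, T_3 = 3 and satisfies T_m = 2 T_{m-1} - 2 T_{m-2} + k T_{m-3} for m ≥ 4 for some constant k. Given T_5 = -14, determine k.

-1

T_4 = -6 - 5k
T_5 = -18 - 4k
So -18 - 4k = -14, giving k = -1.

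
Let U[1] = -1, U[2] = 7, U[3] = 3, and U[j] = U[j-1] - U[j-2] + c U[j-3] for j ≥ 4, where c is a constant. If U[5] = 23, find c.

U[4] = -4 - c
U[5] = -7 + 6c
So -7 + 6c = 23, giving c = 5.

5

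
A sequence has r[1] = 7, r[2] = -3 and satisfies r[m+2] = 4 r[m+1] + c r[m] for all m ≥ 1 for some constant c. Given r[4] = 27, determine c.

3

r[3] = -12 + 7c
r[4] = -48 + 25c
So -48 + 25c = 27, giving c = 3.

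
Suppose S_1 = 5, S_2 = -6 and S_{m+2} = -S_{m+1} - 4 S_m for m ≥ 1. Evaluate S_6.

-170

S_3 = -(-6) - 4*5 = -14
S_4 = -(-14) - 4*(-6) = 38
S_5 = -38 - 4*(-14) = 18
S_6 = -18 - 4*38 = -170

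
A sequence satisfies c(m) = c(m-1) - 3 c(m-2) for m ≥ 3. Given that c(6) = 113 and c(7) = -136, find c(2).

-7

Rearranging, c(m-2) = (c(m) - c(m-1)) / -3.
c(5) = (-136 - 113) / -3 = -249/-3 = 83
c(4) = (113 - 83) / -3 = 30/-3 = -10
c(3) = (83 - (-10)) / -3 = 93/-3 = -31
c(2) = (-10 - (-31)) / -3 = 21/-3 = -7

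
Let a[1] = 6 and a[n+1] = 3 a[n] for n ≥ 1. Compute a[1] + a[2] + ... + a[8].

a[2] = 3·6 = 18
a[3] = 3·18 = 54
a[4] = 3·54 = 162
a[5] = 3·162 = 486
a[6] = 3·486 = 1458
a[7] = 3·1458 = 4374
a[8] = 3·4374 = 13122
Sum = 6 + 18 + 54 + 162 + 486 + 1458 + 4374 + 13122 = 19680

19680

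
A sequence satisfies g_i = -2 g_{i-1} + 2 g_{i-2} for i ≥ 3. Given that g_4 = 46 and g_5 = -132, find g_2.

Rearranging, g_{i-2} = (g_i + 2 g_{i-1}) / 2.
g_3 = (-132 + 2*46) / 2 = -40/2 = -20
g_2 = (46 + 2*(-20)) / 2 = 6/2 = 3

3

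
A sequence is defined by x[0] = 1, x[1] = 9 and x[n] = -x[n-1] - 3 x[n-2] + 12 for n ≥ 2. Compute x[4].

x[2] = -9 - 3*1 + 12 = 0
x[3] = -0 - 3*9 + 12 = -15
x[4] = -(-15) - 3*0 + 12 = 27

27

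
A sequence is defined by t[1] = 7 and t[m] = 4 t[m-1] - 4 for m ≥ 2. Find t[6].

5804

t[2] = 4*7 - 4 = 24
t[3] = 4*24 - 4 = 92
t[4] = 4*92 - 4 = 364
t[5] = 4*364 - 4 = 1452
t[6] = 4*1452 - 4 = 5804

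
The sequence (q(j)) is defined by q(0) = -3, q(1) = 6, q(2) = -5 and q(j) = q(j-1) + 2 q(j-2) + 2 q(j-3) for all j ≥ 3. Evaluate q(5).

q(3) = (-5) + 2*6 + 2*(-3) = 1
q(4) = 1 + 2*(-5) + 2*6 = 3
q(5) = 3 + 2*1 + 2*(-5) = -5

-5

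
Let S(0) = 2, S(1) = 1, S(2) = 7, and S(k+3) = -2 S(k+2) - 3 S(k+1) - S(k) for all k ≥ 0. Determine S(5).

18

S(3) = -2(7) - 3(1) - 2 = -19
S(4) = -2(-19) - 3(7) - 1 = 16
S(5) = -2(16) - 3(-19) - 7 = 18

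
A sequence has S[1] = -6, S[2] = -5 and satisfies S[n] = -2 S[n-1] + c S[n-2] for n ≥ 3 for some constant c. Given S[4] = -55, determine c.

-5

S[3] = 10 - 6c
S[4] = -20 + 7c
So -20 + 7c = -55, giving c = -5.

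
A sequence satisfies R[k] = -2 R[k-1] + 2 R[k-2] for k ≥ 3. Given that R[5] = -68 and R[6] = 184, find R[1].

-3

Rearranging, R[k-2] = (R[k] + 2 R[k-1]) / 2.
R[4] = (184 + 2*(-68)) / 2 = 48/2 = 24
R[3] = (-68 + 2*24) / 2 = -20/2 = -10
R[2] = (24 + 2*(-10)) / 2 = 4/2 = 2
R[1] = (-10 + 2*2) / 2 = -6/2 = -3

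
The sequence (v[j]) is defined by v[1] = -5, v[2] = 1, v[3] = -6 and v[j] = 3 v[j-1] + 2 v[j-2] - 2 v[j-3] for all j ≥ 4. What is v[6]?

-96

v[4] = 3·(-6) + 2·1 - 2·(-5) = -6
v[5] = 3·(-6) + 2·(-6) - 2·1 = -32
v[6] = 3·(-32) + 2·(-6) - 2·(-6) = -96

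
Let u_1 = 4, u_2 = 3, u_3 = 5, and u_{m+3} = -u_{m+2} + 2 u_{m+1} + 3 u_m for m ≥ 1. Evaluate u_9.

u_4 = -5 + 2·3 + 3·4 = 13
u_5 = -13 + 2·5 + 3·3 = 6
u_6 = -6 + 2·13 + 3·5 = 35
u_7 = -35 + 2·6 + 3·13 = 16
u_8 = -16 + 2·35 + 3·6 = 72
u_9 = -72 + 2·16 + 3·35 = 65

65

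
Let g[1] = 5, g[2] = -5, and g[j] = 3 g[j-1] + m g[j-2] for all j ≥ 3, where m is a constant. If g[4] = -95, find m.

g[3] = -15 + 5m
g[4] = -45 + 10m
So -45 + 10m = -95, giving m = -5.

-5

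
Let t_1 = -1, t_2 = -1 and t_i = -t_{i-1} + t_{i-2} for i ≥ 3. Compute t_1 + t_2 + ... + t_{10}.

t_3 = -(-1) + (-1) = 0
t_4 = -0 + (-1) = -1
t_5 = -(-1) + 0 = 1
t_6 = -1 + (-1) = -2
t_7 = -(-2) + 1 = 3
t_8 = -3 + (-2) = -5
t_9 = -(-5) + 3 = 8
t_{10} = -8 + (-5) = -13
Sum = (-1) + (-1) + 0 + (-1) + 1 + (-2) + 3 + (-5) + 8 + (-13) = -11

-11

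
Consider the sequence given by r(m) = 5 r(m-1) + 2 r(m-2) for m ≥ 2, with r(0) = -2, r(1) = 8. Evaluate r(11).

135879156

r(2) = 5(8) + 2(-2) = 36
r(3) = 5(36) + 2(8) = 196
r(4) = 5(196) + 2(36) = 1052
r(5) = 5(1052) + 2(196) = 5652
r(6) = 5(5652) + 2(1052) = 30364
r(7) = 5(30364) + 2(5652) = 163124
r(8) = 5(163124) + 2(30364) = 876348
r(9) = 5(876348) + 2(163124) = 4707988
r(10) = 5(4707988) + 2(876348) = 25292636
r(11) = 5(25292636) + 2(4707988) = 135879156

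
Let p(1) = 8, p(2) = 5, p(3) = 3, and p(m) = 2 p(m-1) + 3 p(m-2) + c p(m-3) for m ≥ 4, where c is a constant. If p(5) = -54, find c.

-5

p(4) = 21 + 8c
p(5) = 51 + 21c
So 51 + 21c = -54, giving c = -5.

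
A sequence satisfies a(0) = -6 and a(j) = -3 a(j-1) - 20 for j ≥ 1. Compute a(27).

The fixed point is -20/(1 + 3) = -5, so a(j) + 5 = -3(a(j-1) + 5).
Hence a(j) = -1·(-3)^j - 5.
a(27) = -1·(-3)^{27} - 5 = -1·-7625597484987 - 5 = 7625597484982.

7625597484982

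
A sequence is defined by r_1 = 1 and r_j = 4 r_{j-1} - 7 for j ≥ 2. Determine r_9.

-87379

r_2 = 4*1 - 7 = -3
r_3 = 4*(-3) - 7 = -19
r_4 = 4*(-19) - 7 = -83
r_5 = 4*(-83) - 7 = -339
r_6 = 4*(-339) - 7 = -1363
r_7 = 4*(-1363) - 7 = -5459
r_8 = 4*(-5459) - 7 = -21843
r_9 = 4*(-21843) - 7 = -87379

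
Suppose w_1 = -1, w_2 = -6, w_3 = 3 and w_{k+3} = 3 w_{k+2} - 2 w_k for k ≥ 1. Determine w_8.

1005

w_4 = 3·3 - 2·(-1) = 11
w_5 = 3·11 - 2·(-6) = 45
w_6 = 3·45 - 2·3 = 129
w_7 = 3·129 - 2·11 = 365
w_8 = 3·365 - 2·45 = 1005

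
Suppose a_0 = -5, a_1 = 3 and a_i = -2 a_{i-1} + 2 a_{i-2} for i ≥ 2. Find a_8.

a_2 = -2*3 + 2*(-5) = -16
a_3 = -2*(-16) + 2*3 = 38
a_4 = -2*38 + 2*(-16) = -108
a_5 = -2*(-108) + 2*38 = 292
a_6 = -2*292 + 2*(-108) = -800
a_7 = -2*(-800) + 2*292 = 2184
a_8 = -2*2184 + 2*(-800) = -5968

-5968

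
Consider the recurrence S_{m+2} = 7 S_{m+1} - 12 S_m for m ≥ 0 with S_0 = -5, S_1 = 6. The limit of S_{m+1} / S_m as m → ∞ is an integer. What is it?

4

The characteristic equation is r^2 - 7r + 12 = 0, which factors as (r - 4)(r - 3) = 0.
So the roots are 4 and 3. Since |4| > |3| and the coefficient of 4^m is non-zero, the ratio tends to 4.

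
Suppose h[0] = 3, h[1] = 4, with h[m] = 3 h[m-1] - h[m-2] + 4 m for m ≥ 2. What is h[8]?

h[2] = 3·4 - 3 + 8 = 17
h[3] = 3·17 - 4 + 12 = 59
h[4] = 3·59 - 17 + 16 = 176
h[5] = 3·176 - 59 + 20 = 489
h[6] = 3·489 - 176 + 24 = 1315
h[7] = 3·1315 - 489 + 28 = 3484
h[8] = 3·3484 - 1315 + 32 = 9169

9169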